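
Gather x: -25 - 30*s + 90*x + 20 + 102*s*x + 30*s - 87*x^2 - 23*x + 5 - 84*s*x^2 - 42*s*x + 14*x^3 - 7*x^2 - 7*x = 14*x^3 + x^2*(-84*s - 94) + x*(60*s + 60)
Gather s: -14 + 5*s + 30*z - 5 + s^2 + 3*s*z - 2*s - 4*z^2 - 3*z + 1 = s^2 + s*(3*z + 3) - 4*z^2 + 27*z - 18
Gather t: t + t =2*t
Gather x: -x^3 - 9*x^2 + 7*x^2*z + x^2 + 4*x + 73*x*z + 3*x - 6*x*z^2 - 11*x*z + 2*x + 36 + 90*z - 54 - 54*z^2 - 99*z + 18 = -x^3 + x^2*(7*z - 8) + x*(-6*z^2 + 62*z + 9) - 54*z^2 - 9*z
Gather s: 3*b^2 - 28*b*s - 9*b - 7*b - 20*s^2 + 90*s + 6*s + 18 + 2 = 3*b^2 - 16*b - 20*s^2 + s*(96 - 28*b) + 20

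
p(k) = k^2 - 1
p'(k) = 2*k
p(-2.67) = 6.13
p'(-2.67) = -5.34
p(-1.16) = 0.35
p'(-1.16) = -2.32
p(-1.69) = 1.86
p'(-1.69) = -3.38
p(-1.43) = 1.04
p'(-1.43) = -2.86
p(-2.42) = 4.86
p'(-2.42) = -4.84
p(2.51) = 5.30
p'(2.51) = 5.02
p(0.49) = -0.76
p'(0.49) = 0.98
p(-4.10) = 15.81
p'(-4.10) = -8.20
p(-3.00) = 8.00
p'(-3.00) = -6.00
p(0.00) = -1.00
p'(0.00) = 0.00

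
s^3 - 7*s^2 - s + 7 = (s - 7)*(s - 1)*(s + 1)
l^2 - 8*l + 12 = (l - 6)*(l - 2)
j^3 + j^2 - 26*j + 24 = (j - 4)*(j - 1)*(j + 6)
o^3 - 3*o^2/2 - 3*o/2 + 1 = (o - 2)*(o - 1/2)*(o + 1)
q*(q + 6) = q^2 + 6*q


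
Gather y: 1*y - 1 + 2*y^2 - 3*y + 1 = 2*y^2 - 2*y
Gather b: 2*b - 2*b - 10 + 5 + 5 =0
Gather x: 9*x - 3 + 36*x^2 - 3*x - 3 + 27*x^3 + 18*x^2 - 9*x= 27*x^3 + 54*x^2 - 3*x - 6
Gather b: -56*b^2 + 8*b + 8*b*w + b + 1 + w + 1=-56*b^2 + b*(8*w + 9) + w + 2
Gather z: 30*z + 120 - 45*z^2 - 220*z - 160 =-45*z^2 - 190*z - 40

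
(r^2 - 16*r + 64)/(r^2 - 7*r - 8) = (r - 8)/(r + 1)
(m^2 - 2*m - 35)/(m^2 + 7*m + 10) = (m - 7)/(m + 2)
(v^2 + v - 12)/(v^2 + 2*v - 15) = (v + 4)/(v + 5)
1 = 1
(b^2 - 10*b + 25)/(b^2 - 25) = (b - 5)/(b + 5)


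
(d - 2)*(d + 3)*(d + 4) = d^3 + 5*d^2 - 2*d - 24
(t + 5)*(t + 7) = t^2 + 12*t + 35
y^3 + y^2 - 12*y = y*(y - 3)*(y + 4)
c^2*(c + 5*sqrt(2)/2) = c^3 + 5*sqrt(2)*c^2/2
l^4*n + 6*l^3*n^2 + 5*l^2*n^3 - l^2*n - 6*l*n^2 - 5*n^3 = (l - 1)*(l + n)*(l + 5*n)*(l*n + n)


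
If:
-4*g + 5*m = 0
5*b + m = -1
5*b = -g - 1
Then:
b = -1/5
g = 0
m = 0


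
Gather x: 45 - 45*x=45 - 45*x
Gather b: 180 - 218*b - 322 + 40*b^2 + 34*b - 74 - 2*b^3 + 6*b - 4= -2*b^3 + 40*b^2 - 178*b - 220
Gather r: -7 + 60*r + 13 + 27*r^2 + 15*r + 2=27*r^2 + 75*r + 8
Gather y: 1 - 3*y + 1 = 2 - 3*y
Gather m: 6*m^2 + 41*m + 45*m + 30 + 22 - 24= 6*m^2 + 86*m + 28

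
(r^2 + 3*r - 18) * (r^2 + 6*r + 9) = r^4 + 9*r^3 + 9*r^2 - 81*r - 162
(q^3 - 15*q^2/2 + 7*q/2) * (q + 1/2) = q^4 - 7*q^3 - q^2/4 + 7*q/4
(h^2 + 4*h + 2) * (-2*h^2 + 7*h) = -2*h^4 - h^3 + 24*h^2 + 14*h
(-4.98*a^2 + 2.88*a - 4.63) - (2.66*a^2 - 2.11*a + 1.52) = -7.64*a^2 + 4.99*a - 6.15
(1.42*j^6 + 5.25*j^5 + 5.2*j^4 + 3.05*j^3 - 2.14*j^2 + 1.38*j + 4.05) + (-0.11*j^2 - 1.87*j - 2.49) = 1.42*j^6 + 5.25*j^5 + 5.2*j^4 + 3.05*j^3 - 2.25*j^2 - 0.49*j + 1.56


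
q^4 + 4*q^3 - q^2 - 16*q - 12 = (q - 2)*(q + 1)*(q + 2)*(q + 3)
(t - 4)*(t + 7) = t^2 + 3*t - 28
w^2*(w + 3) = w^3 + 3*w^2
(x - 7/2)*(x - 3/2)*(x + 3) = x^3 - 2*x^2 - 39*x/4 + 63/4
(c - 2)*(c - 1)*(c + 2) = c^3 - c^2 - 4*c + 4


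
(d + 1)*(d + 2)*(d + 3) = d^3 + 6*d^2 + 11*d + 6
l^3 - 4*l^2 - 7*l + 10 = (l - 5)*(l - 1)*(l + 2)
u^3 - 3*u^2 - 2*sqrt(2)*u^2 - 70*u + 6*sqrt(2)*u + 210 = (u - 3)*(u - 7*sqrt(2))*(u + 5*sqrt(2))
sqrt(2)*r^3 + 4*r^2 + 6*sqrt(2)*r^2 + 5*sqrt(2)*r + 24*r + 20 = (r + 5)*(r + 2*sqrt(2))*(sqrt(2)*r + sqrt(2))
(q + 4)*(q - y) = q^2 - q*y + 4*q - 4*y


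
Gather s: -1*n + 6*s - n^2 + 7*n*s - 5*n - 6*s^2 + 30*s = -n^2 - 6*n - 6*s^2 + s*(7*n + 36)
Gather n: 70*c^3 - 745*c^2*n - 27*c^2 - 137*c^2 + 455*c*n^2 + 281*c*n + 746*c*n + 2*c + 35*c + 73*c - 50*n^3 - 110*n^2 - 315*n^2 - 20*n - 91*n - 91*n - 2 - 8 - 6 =70*c^3 - 164*c^2 + 110*c - 50*n^3 + n^2*(455*c - 425) + n*(-745*c^2 + 1027*c - 202) - 16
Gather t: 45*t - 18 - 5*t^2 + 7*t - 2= -5*t^2 + 52*t - 20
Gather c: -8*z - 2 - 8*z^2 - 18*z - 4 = -8*z^2 - 26*z - 6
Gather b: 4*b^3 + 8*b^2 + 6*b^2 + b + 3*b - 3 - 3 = 4*b^3 + 14*b^2 + 4*b - 6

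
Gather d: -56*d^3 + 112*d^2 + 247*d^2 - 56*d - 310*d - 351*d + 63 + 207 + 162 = -56*d^3 + 359*d^2 - 717*d + 432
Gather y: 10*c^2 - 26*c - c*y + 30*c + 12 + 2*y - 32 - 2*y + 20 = 10*c^2 - c*y + 4*c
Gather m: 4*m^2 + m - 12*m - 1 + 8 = 4*m^2 - 11*m + 7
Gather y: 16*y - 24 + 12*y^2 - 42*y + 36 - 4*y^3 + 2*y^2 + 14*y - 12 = -4*y^3 + 14*y^2 - 12*y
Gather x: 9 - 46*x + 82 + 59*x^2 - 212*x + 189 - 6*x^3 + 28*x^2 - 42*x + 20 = -6*x^3 + 87*x^2 - 300*x + 300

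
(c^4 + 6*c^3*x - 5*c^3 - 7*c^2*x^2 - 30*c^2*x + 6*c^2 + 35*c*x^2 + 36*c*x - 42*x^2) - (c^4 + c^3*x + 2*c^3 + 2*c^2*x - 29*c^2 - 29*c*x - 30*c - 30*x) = 5*c^3*x - 7*c^3 - 7*c^2*x^2 - 32*c^2*x + 35*c^2 + 35*c*x^2 + 65*c*x + 30*c - 42*x^2 + 30*x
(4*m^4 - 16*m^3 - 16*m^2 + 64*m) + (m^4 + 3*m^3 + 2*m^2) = 5*m^4 - 13*m^3 - 14*m^2 + 64*m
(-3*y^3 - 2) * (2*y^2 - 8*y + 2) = -6*y^5 + 24*y^4 - 6*y^3 - 4*y^2 + 16*y - 4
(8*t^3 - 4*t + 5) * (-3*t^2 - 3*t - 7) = -24*t^5 - 24*t^4 - 44*t^3 - 3*t^2 + 13*t - 35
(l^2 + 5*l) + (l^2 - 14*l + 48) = 2*l^2 - 9*l + 48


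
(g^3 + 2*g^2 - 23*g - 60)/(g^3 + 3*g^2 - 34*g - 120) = (g^2 - 2*g - 15)/(g^2 - g - 30)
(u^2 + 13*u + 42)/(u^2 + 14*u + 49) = (u + 6)/(u + 7)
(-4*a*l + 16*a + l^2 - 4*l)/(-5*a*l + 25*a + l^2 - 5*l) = (4*a*l - 16*a - l^2 + 4*l)/(5*a*l - 25*a - l^2 + 5*l)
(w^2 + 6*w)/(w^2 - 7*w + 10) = w*(w + 6)/(w^2 - 7*w + 10)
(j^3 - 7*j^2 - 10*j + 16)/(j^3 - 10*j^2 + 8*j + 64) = (j - 1)/(j - 4)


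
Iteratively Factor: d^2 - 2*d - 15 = (d + 3)*(d - 5)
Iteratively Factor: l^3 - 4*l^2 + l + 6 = (l + 1)*(l^2 - 5*l + 6) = (l - 2)*(l + 1)*(l - 3)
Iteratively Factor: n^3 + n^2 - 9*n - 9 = (n - 3)*(n^2 + 4*n + 3) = (n - 3)*(n + 1)*(n + 3)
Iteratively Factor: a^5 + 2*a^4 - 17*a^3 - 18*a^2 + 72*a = (a)*(a^4 + 2*a^3 - 17*a^2 - 18*a + 72) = a*(a + 3)*(a^3 - a^2 - 14*a + 24) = a*(a + 3)*(a + 4)*(a^2 - 5*a + 6) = a*(a - 2)*(a + 3)*(a + 4)*(a - 3)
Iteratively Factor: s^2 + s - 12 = (s - 3)*(s + 4)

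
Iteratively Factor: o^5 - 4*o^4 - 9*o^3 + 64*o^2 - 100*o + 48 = (o - 3)*(o^4 - o^3 - 12*o^2 + 28*o - 16) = (o - 3)*(o + 4)*(o^3 - 5*o^2 + 8*o - 4) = (o - 3)*(o - 2)*(o + 4)*(o^2 - 3*o + 2) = (o - 3)*(o - 2)*(o - 1)*(o + 4)*(o - 2)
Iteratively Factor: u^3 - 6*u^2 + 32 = (u - 4)*(u^2 - 2*u - 8) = (u - 4)^2*(u + 2)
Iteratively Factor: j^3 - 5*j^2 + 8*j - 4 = (j - 1)*(j^2 - 4*j + 4) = (j - 2)*(j - 1)*(j - 2)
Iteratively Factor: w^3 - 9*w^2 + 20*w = (w)*(w^2 - 9*w + 20) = w*(w - 4)*(w - 5)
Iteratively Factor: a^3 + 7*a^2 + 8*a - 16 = (a + 4)*(a^2 + 3*a - 4) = (a + 4)^2*(a - 1)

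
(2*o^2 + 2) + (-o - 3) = 2*o^2 - o - 1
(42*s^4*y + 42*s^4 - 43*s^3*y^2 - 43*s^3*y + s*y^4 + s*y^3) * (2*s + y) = 84*s^5*y + 84*s^5 - 44*s^4*y^2 - 44*s^4*y - 43*s^3*y^3 - 43*s^3*y^2 + 2*s^2*y^4 + 2*s^2*y^3 + s*y^5 + s*y^4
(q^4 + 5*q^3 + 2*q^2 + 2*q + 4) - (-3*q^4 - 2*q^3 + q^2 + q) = 4*q^4 + 7*q^3 + q^2 + q + 4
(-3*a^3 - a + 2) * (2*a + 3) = -6*a^4 - 9*a^3 - 2*a^2 + a + 6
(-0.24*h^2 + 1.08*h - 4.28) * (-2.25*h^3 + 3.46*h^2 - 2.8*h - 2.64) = 0.54*h^5 - 3.2604*h^4 + 14.0388*h^3 - 17.1992*h^2 + 9.1328*h + 11.2992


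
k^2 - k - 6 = (k - 3)*(k + 2)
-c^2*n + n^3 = n*(-c + n)*(c + n)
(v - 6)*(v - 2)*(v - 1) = v^3 - 9*v^2 + 20*v - 12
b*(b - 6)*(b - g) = b^3 - b^2*g - 6*b^2 + 6*b*g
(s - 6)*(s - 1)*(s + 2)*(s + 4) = s^4 - s^3 - 28*s^2 - 20*s + 48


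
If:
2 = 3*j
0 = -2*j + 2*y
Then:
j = 2/3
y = 2/3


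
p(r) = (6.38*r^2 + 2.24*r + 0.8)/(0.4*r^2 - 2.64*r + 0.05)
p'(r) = (2.64 - 0.8*r)*(6.38*r^2 + 2.24*r + 0.8)/(0.4*r^2 - 2.64*r + 0.05)^2 + (12.76*r + 2.24)/(0.4*r^2 - 2.64*r + 0.05)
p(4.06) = -28.24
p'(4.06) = -17.48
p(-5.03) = 6.44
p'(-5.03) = -0.81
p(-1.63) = 2.60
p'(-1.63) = -1.53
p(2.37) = -10.59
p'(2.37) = -6.21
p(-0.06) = 3.28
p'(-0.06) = 49.06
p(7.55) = 130.66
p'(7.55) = -118.42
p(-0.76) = 1.22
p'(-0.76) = -1.53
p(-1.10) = 1.76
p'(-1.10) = -1.63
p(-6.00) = 7.17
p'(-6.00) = -0.69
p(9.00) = 61.88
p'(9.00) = -19.00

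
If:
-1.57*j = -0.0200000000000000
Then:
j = 0.01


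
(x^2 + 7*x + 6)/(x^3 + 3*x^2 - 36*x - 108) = (x + 1)/(x^2 - 3*x - 18)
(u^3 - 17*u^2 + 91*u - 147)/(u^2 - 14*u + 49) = u - 3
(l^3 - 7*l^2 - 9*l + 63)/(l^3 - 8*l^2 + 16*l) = (l^3 - 7*l^2 - 9*l + 63)/(l*(l^2 - 8*l + 16))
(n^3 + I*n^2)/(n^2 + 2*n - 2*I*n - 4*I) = n^2*(n + I)/(n^2 + 2*n*(1 - I) - 4*I)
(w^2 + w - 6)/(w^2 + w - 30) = (w^2 + w - 6)/(w^2 + w - 30)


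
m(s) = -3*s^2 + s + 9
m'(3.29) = -18.74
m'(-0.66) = 4.96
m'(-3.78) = 23.68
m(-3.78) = -37.65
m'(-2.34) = 15.04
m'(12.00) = -71.00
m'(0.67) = -3.02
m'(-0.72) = 5.32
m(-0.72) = 6.72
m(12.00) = -411.00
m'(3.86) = -22.16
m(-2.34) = -9.77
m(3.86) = -31.84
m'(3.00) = -17.00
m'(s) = 1 - 6*s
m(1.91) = -0.03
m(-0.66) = 7.03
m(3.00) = -15.00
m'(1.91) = -10.46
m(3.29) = -20.18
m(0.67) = 8.32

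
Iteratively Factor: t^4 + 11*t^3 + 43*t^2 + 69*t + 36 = (t + 1)*(t^3 + 10*t^2 + 33*t + 36) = (t + 1)*(t + 3)*(t^2 + 7*t + 12) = (t + 1)*(t + 3)*(t + 4)*(t + 3)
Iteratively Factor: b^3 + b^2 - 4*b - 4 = (b + 2)*(b^2 - b - 2) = (b + 1)*(b + 2)*(b - 2)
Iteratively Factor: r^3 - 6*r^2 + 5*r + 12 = (r - 3)*(r^2 - 3*r - 4) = (r - 4)*(r - 3)*(r + 1)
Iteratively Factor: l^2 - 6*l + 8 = (l - 2)*(l - 4)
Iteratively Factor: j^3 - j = (j + 1)*(j^2 - j) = (j - 1)*(j + 1)*(j)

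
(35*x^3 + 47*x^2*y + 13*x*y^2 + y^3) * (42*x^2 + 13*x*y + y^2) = 1470*x^5 + 2429*x^4*y + 1192*x^3*y^2 + 258*x^2*y^3 + 26*x*y^4 + y^5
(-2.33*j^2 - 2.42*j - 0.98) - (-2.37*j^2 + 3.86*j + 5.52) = 0.04*j^2 - 6.28*j - 6.5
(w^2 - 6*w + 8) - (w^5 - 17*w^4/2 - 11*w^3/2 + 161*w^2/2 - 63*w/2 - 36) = -w^5 + 17*w^4/2 + 11*w^3/2 - 159*w^2/2 + 51*w/2 + 44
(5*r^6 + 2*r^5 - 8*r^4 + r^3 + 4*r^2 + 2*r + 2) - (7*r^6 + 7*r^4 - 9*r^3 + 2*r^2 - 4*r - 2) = -2*r^6 + 2*r^5 - 15*r^4 + 10*r^3 + 2*r^2 + 6*r + 4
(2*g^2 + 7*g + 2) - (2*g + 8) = 2*g^2 + 5*g - 6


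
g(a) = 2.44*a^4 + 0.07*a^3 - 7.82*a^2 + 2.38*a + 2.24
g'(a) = 9.76*a^3 + 0.21*a^2 - 15.64*a + 2.38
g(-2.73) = 71.57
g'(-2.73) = -151.94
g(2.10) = 20.85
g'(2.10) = 60.85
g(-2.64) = 58.69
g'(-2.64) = -134.45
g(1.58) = 1.96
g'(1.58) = 16.69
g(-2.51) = 42.74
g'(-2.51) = -111.38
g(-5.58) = 2098.83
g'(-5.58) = -1599.52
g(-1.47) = -6.99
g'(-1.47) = -5.18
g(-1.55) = -6.41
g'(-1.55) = -9.22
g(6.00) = 2912.36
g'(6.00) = 2024.26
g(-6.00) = 2853.56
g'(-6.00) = -2004.38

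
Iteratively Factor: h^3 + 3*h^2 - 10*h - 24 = (h + 4)*(h^2 - h - 6) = (h - 3)*(h + 4)*(h + 2)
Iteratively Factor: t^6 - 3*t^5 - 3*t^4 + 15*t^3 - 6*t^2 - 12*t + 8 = (t + 2)*(t^5 - 5*t^4 + 7*t^3 + t^2 - 8*t + 4) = (t - 1)*(t + 2)*(t^4 - 4*t^3 + 3*t^2 + 4*t - 4) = (t - 2)*(t - 1)*(t + 2)*(t^3 - 2*t^2 - t + 2) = (t - 2)^2*(t - 1)*(t + 2)*(t^2 - 1) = (t - 2)^2*(t - 1)^2*(t + 2)*(t + 1)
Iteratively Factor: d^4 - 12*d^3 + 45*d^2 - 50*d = (d - 5)*(d^3 - 7*d^2 + 10*d) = (d - 5)^2*(d^2 - 2*d) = (d - 5)^2*(d - 2)*(d)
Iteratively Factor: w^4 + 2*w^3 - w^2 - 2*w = (w)*(w^3 + 2*w^2 - w - 2) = w*(w + 2)*(w^2 - 1) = w*(w + 1)*(w + 2)*(w - 1)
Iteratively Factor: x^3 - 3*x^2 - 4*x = (x + 1)*(x^2 - 4*x) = x*(x + 1)*(x - 4)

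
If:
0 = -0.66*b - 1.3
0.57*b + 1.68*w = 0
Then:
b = -1.97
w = 0.67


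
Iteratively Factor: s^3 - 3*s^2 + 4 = (s + 1)*(s^2 - 4*s + 4) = (s - 2)*(s + 1)*(s - 2)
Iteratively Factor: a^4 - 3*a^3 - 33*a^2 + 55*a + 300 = (a - 5)*(a^3 + 2*a^2 - 23*a - 60) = (a - 5)^2*(a^2 + 7*a + 12) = (a - 5)^2*(a + 3)*(a + 4)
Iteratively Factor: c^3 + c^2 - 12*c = (c + 4)*(c^2 - 3*c) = (c - 3)*(c + 4)*(c)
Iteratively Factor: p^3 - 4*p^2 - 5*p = (p)*(p^2 - 4*p - 5) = p*(p - 5)*(p + 1)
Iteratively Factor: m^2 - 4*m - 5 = (m + 1)*(m - 5)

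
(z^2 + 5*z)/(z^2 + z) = (z + 5)/(z + 1)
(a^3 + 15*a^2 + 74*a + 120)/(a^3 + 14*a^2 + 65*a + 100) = (a + 6)/(a + 5)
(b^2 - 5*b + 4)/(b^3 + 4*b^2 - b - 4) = (b - 4)/(b^2 + 5*b + 4)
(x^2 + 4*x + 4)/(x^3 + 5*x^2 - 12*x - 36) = (x + 2)/(x^2 + 3*x - 18)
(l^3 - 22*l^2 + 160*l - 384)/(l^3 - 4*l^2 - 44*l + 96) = (l^2 - 14*l + 48)/(l^2 + 4*l - 12)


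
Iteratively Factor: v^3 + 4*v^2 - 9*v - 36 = (v + 4)*(v^2 - 9) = (v - 3)*(v + 4)*(v + 3)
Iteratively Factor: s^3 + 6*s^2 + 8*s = (s)*(s^2 + 6*s + 8) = s*(s + 4)*(s + 2)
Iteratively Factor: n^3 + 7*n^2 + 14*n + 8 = (n + 4)*(n^2 + 3*n + 2) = (n + 1)*(n + 4)*(n + 2)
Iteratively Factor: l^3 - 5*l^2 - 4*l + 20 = (l - 5)*(l^2 - 4) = (l - 5)*(l - 2)*(l + 2)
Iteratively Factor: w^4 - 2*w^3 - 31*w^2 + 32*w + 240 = (w - 4)*(w^3 + 2*w^2 - 23*w - 60) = (w - 5)*(w - 4)*(w^2 + 7*w + 12) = (w - 5)*(w - 4)*(w + 3)*(w + 4)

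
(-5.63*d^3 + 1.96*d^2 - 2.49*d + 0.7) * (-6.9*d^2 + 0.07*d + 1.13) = 38.847*d^5 - 13.9181*d^4 + 10.9563*d^3 - 2.7895*d^2 - 2.7647*d + 0.791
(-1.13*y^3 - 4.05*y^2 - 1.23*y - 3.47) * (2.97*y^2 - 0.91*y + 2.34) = -3.3561*y^5 - 11.0002*y^4 - 2.6118*y^3 - 18.6636*y^2 + 0.279500000000001*y - 8.1198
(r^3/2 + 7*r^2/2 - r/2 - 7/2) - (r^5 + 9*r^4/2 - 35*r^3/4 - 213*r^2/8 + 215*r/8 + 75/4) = -r^5 - 9*r^4/2 + 37*r^3/4 + 241*r^2/8 - 219*r/8 - 89/4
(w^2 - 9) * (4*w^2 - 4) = 4*w^4 - 40*w^2 + 36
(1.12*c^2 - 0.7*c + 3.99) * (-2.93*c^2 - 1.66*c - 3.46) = -3.2816*c^4 + 0.1918*c^3 - 14.4039*c^2 - 4.2014*c - 13.8054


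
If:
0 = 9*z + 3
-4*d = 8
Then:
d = -2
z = -1/3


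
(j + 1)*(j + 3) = j^2 + 4*j + 3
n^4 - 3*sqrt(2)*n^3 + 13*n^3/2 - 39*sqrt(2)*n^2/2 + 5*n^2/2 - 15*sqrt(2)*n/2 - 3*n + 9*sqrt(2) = (n - 1/2)*(n + 1)*(n + 6)*(n - 3*sqrt(2))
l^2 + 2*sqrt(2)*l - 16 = (l - 2*sqrt(2))*(l + 4*sqrt(2))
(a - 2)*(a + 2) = a^2 - 4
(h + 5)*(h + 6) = h^2 + 11*h + 30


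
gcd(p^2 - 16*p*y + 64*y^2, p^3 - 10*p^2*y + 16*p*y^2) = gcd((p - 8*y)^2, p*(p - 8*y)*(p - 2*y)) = -p + 8*y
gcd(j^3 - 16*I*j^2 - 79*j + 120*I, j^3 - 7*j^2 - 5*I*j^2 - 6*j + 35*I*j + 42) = j - 3*I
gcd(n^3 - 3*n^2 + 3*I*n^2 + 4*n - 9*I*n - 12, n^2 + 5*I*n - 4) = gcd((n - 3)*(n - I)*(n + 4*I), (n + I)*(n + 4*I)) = n + 4*I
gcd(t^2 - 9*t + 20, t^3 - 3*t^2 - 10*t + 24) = t - 4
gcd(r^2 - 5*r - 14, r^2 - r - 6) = r + 2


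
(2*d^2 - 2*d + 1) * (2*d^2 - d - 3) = 4*d^4 - 6*d^3 - 2*d^2 + 5*d - 3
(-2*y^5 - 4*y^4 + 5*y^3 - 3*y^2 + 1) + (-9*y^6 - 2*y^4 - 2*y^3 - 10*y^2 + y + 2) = -9*y^6 - 2*y^5 - 6*y^4 + 3*y^3 - 13*y^2 + y + 3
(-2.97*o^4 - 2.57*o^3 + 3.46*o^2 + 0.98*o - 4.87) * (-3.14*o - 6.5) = 9.3258*o^5 + 27.3748*o^4 + 5.8406*o^3 - 25.5672*o^2 + 8.9218*o + 31.655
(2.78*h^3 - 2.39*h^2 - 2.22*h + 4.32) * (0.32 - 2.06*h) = -5.7268*h^4 + 5.813*h^3 + 3.8084*h^2 - 9.6096*h + 1.3824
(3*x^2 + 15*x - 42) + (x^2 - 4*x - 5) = 4*x^2 + 11*x - 47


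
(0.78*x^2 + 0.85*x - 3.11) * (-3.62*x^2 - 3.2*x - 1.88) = -2.8236*x^4 - 5.573*x^3 + 7.0718*x^2 + 8.354*x + 5.8468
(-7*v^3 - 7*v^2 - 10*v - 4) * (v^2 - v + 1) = -7*v^5 - 10*v^3 - v^2 - 6*v - 4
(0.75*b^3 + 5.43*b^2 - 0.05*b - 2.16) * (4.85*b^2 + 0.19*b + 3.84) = 3.6375*b^5 + 26.478*b^4 + 3.6692*b^3 + 10.3657*b^2 - 0.6024*b - 8.2944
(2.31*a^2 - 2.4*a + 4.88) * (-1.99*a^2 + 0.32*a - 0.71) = -4.5969*a^4 + 5.5152*a^3 - 12.1193*a^2 + 3.2656*a - 3.4648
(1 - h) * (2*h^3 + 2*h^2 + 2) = -2*h^4 + 2*h^2 - 2*h + 2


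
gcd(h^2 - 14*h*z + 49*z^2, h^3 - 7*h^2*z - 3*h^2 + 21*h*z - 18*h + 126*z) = -h + 7*z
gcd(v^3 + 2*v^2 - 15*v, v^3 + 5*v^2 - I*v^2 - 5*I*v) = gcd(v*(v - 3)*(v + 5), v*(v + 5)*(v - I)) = v^2 + 5*v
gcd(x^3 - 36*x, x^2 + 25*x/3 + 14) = x + 6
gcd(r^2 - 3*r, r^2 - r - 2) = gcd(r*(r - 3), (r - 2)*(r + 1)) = 1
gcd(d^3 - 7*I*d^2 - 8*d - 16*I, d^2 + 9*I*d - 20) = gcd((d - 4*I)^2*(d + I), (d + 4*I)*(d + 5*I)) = 1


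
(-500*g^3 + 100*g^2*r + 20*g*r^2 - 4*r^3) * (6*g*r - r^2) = -3000*g^4*r + 1100*g^3*r^2 + 20*g^2*r^3 - 44*g*r^4 + 4*r^5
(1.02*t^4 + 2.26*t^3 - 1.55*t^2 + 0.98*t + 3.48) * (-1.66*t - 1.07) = -1.6932*t^5 - 4.843*t^4 + 0.1548*t^3 + 0.0317000000000003*t^2 - 6.8254*t - 3.7236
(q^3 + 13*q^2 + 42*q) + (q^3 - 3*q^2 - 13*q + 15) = 2*q^3 + 10*q^2 + 29*q + 15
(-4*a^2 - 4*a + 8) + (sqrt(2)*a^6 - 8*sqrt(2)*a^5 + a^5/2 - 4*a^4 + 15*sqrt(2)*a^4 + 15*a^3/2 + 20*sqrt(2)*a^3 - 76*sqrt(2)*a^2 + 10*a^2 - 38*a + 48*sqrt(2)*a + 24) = sqrt(2)*a^6 - 8*sqrt(2)*a^5 + a^5/2 - 4*a^4 + 15*sqrt(2)*a^4 + 15*a^3/2 + 20*sqrt(2)*a^3 - 76*sqrt(2)*a^2 + 6*a^2 - 42*a + 48*sqrt(2)*a + 32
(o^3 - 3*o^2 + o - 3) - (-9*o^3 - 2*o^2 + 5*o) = 10*o^3 - o^2 - 4*o - 3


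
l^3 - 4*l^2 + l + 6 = (l - 3)*(l - 2)*(l + 1)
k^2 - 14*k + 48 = (k - 8)*(k - 6)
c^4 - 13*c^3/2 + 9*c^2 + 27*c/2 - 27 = (c - 3)^2*(c - 2)*(c + 3/2)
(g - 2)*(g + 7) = g^2 + 5*g - 14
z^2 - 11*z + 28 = (z - 7)*(z - 4)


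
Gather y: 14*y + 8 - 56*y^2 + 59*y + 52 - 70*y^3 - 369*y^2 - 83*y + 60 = -70*y^3 - 425*y^2 - 10*y + 120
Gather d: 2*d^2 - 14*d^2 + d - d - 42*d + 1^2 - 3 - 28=-12*d^2 - 42*d - 30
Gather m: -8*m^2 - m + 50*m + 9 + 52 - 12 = -8*m^2 + 49*m + 49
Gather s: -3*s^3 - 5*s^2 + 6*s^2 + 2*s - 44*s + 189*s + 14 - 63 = -3*s^3 + s^2 + 147*s - 49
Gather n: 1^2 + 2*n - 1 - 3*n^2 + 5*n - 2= -3*n^2 + 7*n - 2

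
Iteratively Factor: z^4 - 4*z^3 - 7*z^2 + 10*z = (z - 1)*(z^3 - 3*z^2 - 10*z) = z*(z - 1)*(z^2 - 3*z - 10) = z*(z - 1)*(z + 2)*(z - 5)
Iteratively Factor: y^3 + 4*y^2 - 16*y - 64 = (y + 4)*(y^2 - 16) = (y + 4)^2*(y - 4)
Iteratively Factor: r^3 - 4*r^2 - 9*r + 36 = (r - 3)*(r^2 - r - 12) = (r - 4)*(r - 3)*(r + 3)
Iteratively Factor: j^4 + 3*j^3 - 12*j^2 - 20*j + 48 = (j + 3)*(j^3 - 12*j + 16) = (j - 2)*(j + 3)*(j^2 + 2*j - 8) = (j - 2)*(j + 3)*(j + 4)*(j - 2)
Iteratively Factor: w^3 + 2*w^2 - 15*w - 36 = (w + 3)*(w^2 - w - 12) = (w + 3)^2*(w - 4)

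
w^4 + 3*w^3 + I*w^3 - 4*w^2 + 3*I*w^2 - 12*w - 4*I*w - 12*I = (w - 2)*(w + 2)*(w + 3)*(w + I)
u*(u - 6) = u^2 - 6*u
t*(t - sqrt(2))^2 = t^3 - 2*sqrt(2)*t^2 + 2*t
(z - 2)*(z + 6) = z^2 + 4*z - 12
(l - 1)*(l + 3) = l^2 + 2*l - 3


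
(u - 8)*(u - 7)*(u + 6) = u^3 - 9*u^2 - 34*u + 336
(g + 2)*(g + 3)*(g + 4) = g^3 + 9*g^2 + 26*g + 24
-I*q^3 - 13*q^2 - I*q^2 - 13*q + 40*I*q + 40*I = (q - 8*I)*(q - 5*I)*(-I*q - I)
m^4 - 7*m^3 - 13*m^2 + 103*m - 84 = (m - 7)*(m - 3)*(m - 1)*(m + 4)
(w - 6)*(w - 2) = w^2 - 8*w + 12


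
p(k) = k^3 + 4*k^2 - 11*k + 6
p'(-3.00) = -8.00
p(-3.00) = 48.00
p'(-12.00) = 325.00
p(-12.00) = -1014.00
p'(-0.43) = -13.89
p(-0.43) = 11.39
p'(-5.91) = 46.50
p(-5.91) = 4.30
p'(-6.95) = 78.31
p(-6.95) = -60.04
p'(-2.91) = -8.88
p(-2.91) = 47.24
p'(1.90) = 15.03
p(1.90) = 6.40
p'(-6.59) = 66.56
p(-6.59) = -33.99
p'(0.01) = -10.92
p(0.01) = 5.89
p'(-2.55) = -11.89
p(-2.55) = 43.48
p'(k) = 3*k^2 + 8*k - 11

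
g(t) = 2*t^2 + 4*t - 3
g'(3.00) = 16.00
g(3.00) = 27.00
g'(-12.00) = -44.00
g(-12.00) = 237.00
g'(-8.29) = -29.16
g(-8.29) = 101.29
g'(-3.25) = -9.00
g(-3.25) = 5.12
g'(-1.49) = -1.96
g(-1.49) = -4.52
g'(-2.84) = -7.36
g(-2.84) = 1.77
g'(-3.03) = -8.12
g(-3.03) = 3.24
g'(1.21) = 8.84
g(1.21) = 4.77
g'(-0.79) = 0.84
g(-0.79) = -4.91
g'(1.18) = 8.72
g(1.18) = 4.50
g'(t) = 4*t + 4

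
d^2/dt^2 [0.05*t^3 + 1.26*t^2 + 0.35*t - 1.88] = 0.3*t + 2.52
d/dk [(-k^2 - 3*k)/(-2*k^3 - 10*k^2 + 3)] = (-2*k^2*(k + 3)*(3*k + 10) + (2*k + 3)*(2*k^3 + 10*k^2 - 3))/(2*k^3 + 10*k^2 - 3)^2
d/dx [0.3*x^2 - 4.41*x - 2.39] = 0.6*x - 4.41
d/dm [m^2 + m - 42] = 2*m + 1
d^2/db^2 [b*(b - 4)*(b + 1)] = 6*b - 6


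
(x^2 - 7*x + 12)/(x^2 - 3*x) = (x - 4)/x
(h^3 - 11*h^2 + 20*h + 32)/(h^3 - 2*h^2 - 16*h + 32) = (h^2 - 7*h - 8)/(h^2 + 2*h - 8)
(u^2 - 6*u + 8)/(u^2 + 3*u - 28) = (u - 2)/(u + 7)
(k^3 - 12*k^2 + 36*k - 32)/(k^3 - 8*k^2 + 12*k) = (k^2 - 10*k + 16)/(k*(k - 6))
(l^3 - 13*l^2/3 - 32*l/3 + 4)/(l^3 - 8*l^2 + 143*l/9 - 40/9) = 3*(l^2 - 4*l - 12)/(3*l^2 - 23*l + 40)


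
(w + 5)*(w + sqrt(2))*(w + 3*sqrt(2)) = w^3 + 5*w^2 + 4*sqrt(2)*w^2 + 6*w + 20*sqrt(2)*w + 30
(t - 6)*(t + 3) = t^2 - 3*t - 18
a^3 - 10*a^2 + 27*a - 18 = (a - 6)*(a - 3)*(a - 1)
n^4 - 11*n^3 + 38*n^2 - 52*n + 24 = (n - 6)*(n - 2)^2*(n - 1)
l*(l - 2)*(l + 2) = l^3 - 4*l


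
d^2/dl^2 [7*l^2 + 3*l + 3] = 14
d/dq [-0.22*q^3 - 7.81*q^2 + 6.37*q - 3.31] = -0.66*q^2 - 15.62*q + 6.37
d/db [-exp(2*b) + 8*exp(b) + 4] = 2*(4 - exp(b))*exp(b)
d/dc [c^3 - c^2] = c*(3*c - 2)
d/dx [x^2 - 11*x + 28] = 2*x - 11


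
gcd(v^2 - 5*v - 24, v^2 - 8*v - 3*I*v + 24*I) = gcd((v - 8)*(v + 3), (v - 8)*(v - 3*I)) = v - 8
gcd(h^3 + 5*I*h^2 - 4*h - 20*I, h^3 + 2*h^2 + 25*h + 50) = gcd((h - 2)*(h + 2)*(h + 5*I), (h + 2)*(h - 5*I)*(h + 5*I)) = h^2 + h*(2 + 5*I) + 10*I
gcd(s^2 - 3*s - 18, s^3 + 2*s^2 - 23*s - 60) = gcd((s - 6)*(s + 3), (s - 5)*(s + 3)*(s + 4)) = s + 3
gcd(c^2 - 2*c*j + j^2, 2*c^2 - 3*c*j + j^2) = c - j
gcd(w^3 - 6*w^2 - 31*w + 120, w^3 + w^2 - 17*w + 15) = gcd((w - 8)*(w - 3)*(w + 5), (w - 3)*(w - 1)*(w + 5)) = w^2 + 2*w - 15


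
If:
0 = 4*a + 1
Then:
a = -1/4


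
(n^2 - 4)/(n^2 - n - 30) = (4 - n^2)/(-n^2 + n + 30)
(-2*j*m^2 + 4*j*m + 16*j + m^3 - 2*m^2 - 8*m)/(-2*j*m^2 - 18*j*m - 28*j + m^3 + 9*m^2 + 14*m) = (m - 4)/(m + 7)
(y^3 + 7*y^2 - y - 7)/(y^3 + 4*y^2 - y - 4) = (y + 7)/(y + 4)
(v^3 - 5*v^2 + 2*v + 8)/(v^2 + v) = v - 6 + 8/v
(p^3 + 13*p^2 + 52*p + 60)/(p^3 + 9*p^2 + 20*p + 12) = (p + 5)/(p + 1)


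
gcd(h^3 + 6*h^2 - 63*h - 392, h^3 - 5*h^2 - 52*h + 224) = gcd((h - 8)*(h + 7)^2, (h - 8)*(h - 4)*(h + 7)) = h^2 - h - 56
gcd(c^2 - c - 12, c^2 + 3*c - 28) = c - 4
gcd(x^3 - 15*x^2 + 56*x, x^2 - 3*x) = x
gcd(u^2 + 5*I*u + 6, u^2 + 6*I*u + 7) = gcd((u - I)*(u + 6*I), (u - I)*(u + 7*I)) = u - I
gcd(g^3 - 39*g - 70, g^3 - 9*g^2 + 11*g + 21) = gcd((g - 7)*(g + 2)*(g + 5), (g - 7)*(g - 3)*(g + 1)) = g - 7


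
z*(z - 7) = z^2 - 7*z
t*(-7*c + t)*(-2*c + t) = 14*c^2*t - 9*c*t^2 + t^3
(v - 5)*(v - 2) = v^2 - 7*v + 10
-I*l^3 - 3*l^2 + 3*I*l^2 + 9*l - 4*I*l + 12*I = (l - 3)*(l - 4*I)*(-I*l + 1)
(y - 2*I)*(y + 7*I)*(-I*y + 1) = -I*y^3 + 6*y^2 - 9*I*y + 14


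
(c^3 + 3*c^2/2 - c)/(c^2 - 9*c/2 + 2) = c*(c + 2)/(c - 4)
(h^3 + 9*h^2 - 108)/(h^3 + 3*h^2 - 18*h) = (h + 6)/h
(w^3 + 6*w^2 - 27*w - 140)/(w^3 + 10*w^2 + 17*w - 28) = (w - 5)/(w - 1)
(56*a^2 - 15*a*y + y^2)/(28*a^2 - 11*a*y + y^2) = (-8*a + y)/(-4*a + y)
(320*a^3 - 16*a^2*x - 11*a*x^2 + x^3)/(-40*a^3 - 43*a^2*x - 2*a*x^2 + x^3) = (-8*a + x)/(a + x)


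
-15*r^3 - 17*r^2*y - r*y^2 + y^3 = (-5*r + y)*(r + y)*(3*r + y)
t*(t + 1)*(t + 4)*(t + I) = t^4 + 5*t^3 + I*t^3 + 4*t^2 + 5*I*t^2 + 4*I*t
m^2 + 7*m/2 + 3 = (m + 3/2)*(m + 2)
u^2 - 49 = (u - 7)*(u + 7)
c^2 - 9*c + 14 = (c - 7)*(c - 2)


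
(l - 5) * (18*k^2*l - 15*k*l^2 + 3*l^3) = 18*k^2*l^2 - 90*k^2*l - 15*k*l^3 + 75*k*l^2 + 3*l^4 - 15*l^3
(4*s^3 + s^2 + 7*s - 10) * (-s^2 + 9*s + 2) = -4*s^5 + 35*s^4 + 10*s^3 + 75*s^2 - 76*s - 20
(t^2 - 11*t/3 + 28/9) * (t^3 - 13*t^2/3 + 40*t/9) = t^5 - 8*t^4 + 211*t^3/9 - 268*t^2/9 + 1120*t/81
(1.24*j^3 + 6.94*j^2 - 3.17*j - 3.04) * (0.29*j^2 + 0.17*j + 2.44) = 0.3596*j^5 + 2.2234*j^4 + 3.2861*j^3 + 15.5131*j^2 - 8.2516*j - 7.4176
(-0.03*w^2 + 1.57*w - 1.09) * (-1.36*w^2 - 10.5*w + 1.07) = 0.0408*w^4 - 1.8202*w^3 - 15.0347*w^2 + 13.1249*w - 1.1663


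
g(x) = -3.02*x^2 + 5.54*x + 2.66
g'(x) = 5.54 - 6.04*x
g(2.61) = -3.45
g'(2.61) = -10.22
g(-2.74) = -35.19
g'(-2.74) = 22.09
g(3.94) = -22.39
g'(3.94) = -18.26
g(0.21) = 3.69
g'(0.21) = 4.27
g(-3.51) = -53.99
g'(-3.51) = 26.74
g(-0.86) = -4.34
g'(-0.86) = 10.73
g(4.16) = -26.56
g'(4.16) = -19.59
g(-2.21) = -24.33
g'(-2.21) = 18.89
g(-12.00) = -498.70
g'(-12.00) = 78.02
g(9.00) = -192.10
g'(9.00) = -48.82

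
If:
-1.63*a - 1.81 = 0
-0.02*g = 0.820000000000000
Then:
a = -1.11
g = -41.00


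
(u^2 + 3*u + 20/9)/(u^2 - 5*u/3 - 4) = (u + 5/3)/(u - 3)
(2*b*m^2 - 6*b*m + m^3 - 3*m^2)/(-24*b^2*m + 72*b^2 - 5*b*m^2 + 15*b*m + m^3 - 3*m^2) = m*(-2*b - m)/(24*b^2 + 5*b*m - m^2)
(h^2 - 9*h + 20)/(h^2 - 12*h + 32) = (h - 5)/(h - 8)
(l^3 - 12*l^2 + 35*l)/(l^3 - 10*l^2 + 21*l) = (l - 5)/(l - 3)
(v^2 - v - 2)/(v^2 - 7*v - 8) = (v - 2)/(v - 8)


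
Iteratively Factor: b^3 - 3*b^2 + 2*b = (b - 2)*(b^2 - b) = (b - 2)*(b - 1)*(b)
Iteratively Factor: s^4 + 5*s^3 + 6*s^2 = (s)*(s^3 + 5*s^2 + 6*s) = s*(s + 3)*(s^2 + 2*s) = s*(s + 2)*(s + 3)*(s)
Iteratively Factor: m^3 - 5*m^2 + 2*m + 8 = (m - 4)*(m^2 - m - 2) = (m - 4)*(m + 1)*(m - 2)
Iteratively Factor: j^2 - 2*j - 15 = (j - 5)*(j + 3)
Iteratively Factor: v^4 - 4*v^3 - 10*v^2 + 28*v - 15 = (v - 5)*(v^3 + v^2 - 5*v + 3) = (v - 5)*(v - 1)*(v^2 + 2*v - 3) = (v - 5)*(v - 1)*(v + 3)*(v - 1)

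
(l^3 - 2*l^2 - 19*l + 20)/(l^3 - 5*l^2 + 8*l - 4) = (l^2 - l - 20)/(l^2 - 4*l + 4)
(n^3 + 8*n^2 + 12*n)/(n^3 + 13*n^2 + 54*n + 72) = n*(n + 2)/(n^2 + 7*n + 12)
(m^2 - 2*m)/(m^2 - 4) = m/(m + 2)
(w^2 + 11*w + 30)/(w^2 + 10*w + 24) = (w + 5)/(w + 4)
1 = 1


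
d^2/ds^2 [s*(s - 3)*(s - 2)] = 6*s - 10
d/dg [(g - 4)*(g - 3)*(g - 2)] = 3*g^2 - 18*g + 26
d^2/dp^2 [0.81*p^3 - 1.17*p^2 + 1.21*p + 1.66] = 4.86*p - 2.34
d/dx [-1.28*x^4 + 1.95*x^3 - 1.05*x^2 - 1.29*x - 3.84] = -5.12*x^3 + 5.85*x^2 - 2.1*x - 1.29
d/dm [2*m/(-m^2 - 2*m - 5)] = 2*(m^2 - 5)/(m^4 + 4*m^3 + 14*m^2 + 20*m + 25)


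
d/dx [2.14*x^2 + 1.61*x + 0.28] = 4.28*x + 1.61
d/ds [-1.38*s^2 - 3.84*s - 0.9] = -2.76*s - 3.84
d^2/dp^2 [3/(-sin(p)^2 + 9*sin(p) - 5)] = 3*(4*sin(p)^4 - 27*sin(p)^3 + 55*sin(p)^2 + 99*sin(p) - 152)/(sin(p)^2 - 9*sin(p) + 5)^3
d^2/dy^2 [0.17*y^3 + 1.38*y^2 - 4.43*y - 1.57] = 1.02*y + 2.76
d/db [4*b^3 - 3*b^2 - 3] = 6*b*(2*b - 1)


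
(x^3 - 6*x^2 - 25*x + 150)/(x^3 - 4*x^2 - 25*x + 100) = (x - 6)/(x - 4)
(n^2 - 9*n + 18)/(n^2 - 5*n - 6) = (n - 3)/(n + 1)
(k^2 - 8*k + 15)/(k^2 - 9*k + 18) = (k - 5)/(k - 6)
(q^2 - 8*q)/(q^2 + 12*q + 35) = q*(q - 8)/(q^2 + 12*q + 35)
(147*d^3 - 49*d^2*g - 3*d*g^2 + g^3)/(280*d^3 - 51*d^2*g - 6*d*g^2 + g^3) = (21*d^2 - 10*d*g + g^2)/(40*d^2 - 13*d*g + g^2)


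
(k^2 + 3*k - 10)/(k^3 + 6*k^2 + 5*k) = (k - 2)/(k*(k + 1))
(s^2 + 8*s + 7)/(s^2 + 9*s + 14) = (s + 1)/(s + 2)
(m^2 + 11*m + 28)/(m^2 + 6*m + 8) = (m + 7)/(m + 2)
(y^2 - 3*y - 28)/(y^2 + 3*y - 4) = (y - 7)/(y - 1)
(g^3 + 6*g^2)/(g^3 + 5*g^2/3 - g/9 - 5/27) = 27*g^2*(g + 6)/(27*g^3 + 45*g^2 - 3*g - 5)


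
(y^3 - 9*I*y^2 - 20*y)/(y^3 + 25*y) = (y - 4*I)/(y + 5*I)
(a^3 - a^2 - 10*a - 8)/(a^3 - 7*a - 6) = (a - 4)/(a - 3)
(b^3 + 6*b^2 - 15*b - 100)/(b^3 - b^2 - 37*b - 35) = (b^2 + b - 20)/(b^2 - 6*b - 7)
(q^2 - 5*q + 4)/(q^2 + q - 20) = (q - 1)/(q + 5)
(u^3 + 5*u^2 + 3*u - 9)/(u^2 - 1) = (u^2 + 6*u + 9)/(u + 1)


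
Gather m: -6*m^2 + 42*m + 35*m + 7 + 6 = -6*m^2 + 77*m + 13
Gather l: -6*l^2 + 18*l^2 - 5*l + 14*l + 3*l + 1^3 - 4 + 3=12*l^2 + 12*l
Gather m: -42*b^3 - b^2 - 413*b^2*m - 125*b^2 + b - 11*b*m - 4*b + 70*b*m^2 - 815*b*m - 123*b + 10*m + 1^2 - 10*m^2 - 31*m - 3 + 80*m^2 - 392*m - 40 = -42*b^3 - 126*b^2 - 126*b + m^2*(70*b + 70) + m*(-413*b^2 - 826*b - 413) - 42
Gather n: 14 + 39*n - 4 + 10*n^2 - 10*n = 10*n^2 + 29*n + 10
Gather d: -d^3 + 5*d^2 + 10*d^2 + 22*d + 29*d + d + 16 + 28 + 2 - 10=-d^3 + 15*d^2 + 52*d + 36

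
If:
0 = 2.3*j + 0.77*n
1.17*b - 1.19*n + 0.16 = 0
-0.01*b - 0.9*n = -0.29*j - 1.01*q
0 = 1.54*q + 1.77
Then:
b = -1.31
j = 0.39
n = -1.15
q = -1.15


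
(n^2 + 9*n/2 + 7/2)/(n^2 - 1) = (n + 7/2)/(n - 1)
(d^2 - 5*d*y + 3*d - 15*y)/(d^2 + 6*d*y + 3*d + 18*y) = (d - 5*y)/(d + 6*y)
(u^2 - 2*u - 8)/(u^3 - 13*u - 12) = (u + 2)/(u^2 + 4*u + 3)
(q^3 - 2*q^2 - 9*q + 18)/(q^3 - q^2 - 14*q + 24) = (q + 3)/(q + 4)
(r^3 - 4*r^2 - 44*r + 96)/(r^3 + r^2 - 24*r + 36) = (r - 8)/(r - 3)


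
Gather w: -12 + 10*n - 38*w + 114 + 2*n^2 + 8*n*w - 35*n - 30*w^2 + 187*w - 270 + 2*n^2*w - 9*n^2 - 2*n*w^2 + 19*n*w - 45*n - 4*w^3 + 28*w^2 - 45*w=-7*n^2 - 70*n - 4*w^3 + w^2*(-2*n - 2) + w*(2*n^2 + 27*n + 104) - 168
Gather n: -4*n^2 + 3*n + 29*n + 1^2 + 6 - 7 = -4*n^2 + 32*n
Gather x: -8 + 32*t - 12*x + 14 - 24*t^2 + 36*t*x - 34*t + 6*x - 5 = -24*t^2 - 2*t + x*(36*t - 6) + 1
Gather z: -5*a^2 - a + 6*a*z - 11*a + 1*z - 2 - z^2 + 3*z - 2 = -5*a^2 - 12*a - z^2 + z*(6*a + 4) - 4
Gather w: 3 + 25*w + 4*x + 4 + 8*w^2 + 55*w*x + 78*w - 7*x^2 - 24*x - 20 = 8*w^2 + w*(55*x + 103) - 7*x^2 - 20*x - 13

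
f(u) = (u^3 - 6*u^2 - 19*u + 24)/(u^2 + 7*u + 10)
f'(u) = (-2*u - 7)*(u^3 - 6*u^2 - 19*u + 24)/(u^2 + 7*u + 10)^2 + (3*u^2 - 12*u - 19)/(u^2 + 7*u + 10) = (u^4 + 14*u^3 + 7*u^2 - 168*u - 358)/(u^4 + 14*u^3 + 69*u^2 + 140*u + 100)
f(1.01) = -0.02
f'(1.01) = -1.54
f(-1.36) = 15.55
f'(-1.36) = -27.34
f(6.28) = -0.90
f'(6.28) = 0.45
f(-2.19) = -49.32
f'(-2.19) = -282.59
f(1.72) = -0.85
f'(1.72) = -0.87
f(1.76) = -0.89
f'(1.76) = -0.85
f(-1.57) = 23.85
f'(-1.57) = -57.50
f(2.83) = -1.46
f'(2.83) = -0.28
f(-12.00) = -33.43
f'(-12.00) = -0.16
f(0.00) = 2.40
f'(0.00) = -3.58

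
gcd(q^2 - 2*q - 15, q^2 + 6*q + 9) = q + 3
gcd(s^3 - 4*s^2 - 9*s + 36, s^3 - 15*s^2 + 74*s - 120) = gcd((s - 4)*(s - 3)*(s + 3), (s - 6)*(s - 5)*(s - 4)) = s - 4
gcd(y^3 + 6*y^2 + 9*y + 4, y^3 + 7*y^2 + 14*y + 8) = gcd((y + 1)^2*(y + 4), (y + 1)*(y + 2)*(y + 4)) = y^2 + 5*y + 4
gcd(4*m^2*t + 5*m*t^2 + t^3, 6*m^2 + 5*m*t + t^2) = 1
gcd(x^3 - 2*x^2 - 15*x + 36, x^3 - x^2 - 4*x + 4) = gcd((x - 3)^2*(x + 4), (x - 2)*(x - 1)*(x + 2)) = 1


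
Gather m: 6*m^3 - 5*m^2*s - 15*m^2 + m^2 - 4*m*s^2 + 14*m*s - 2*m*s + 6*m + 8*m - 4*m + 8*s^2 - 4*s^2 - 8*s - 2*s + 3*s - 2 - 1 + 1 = 6*m^3 + m^2*(-5*s - 14) + m*(-4*s^2 + 12*s + 10) + 4*s^2 - 7*s - 2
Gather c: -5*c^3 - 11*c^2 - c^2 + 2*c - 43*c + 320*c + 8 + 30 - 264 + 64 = -5*c^3 - 12*c^2 + 279*c - 162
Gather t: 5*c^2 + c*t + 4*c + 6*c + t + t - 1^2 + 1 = 5*c^2 + 10*c + t*(c + 2)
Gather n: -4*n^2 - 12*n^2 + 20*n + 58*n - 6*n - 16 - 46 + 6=-16*n^2 + 72*n - 56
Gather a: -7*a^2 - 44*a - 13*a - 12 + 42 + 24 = -7*a^2 - 57*a + 54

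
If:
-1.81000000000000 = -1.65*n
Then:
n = 1.10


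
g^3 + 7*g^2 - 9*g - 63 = (g - 3)*(g + 3)*(g + 7)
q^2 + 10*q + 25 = (q + 5)^2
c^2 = c^2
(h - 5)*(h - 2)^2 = h^3 - 9*h^2 + 24*h - 20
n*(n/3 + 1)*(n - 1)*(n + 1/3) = n^4/3 + 7*n^3/9 - 7*n^2/9 - n/3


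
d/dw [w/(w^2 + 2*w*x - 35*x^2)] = (w^2 + 2*w*x - 2*w*(w + x) - 35*x^2)/(w^2 + 2*w*x - 35*x^2)^2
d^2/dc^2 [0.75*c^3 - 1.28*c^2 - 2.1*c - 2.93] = 4.5*c - 2.56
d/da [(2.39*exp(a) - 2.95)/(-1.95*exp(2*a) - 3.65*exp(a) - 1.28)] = (4.6605*exp(2*a) - 11.505*exp(a) - 13.8267)*exp(a)/(3.8025*exp(4*a) + 14.235*exp(3*a) + 18.3145*exp(2*a) + 9.344*exp(a) + 1.6384)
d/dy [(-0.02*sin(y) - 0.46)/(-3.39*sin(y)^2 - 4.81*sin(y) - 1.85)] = (-3.1188*sin(y) + 0.0339*cos(2*y) - 2.2095)*cos(y)/(3.39*sin(y)^2 + 4.81*sin(y) + 1.85)^2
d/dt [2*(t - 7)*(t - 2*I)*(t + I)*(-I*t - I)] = -8*I*t^3 + t^2*(-6 + 36*I) + t*(24 + 20*I) + 14 + 24*I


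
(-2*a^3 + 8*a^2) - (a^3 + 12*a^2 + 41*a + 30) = -3*a^3 - 4*a^2 - 41*a - 30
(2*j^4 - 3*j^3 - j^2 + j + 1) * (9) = 18*j^4 - 27*j^3 - 9*j^2 + 9*j + 9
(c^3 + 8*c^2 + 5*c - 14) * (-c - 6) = -c^4 - 14*c^3 - 53*c^2 - 16*c + 84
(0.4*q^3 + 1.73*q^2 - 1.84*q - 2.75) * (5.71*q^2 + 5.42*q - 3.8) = 2.284*q^5 + 12.0463*q^4 - 2.6498*q^3 - 32.2493*q^2 - 7.913*q + 10.45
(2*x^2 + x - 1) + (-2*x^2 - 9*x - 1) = -8*x - 2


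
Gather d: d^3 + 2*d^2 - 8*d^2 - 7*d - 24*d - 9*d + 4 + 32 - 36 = d^3 - 6*d^2 - 40*d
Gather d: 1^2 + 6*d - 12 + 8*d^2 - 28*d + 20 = 8*d^2 - 22*d + 9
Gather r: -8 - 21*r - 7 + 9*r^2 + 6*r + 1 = 9*r^2 - 15*r - 14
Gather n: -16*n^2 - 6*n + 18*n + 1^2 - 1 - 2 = -16*n^2 + 12*n - 2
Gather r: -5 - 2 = -7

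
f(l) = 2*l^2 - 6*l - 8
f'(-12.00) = -54.00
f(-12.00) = 352.00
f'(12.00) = 42.00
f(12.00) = 208.00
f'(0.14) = -5.44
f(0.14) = -8.80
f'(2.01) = 2.04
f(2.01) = -11.98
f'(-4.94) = -25.76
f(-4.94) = 70.45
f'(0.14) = -5.44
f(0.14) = -8.80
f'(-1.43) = -11.72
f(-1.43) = 4.67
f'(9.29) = 31.16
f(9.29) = 108.87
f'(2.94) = 5.76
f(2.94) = -8.35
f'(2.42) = 3.68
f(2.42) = -10.81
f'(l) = 4*l - 6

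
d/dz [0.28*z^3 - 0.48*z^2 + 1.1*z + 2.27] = 0.84*z^2 - 0.96*z + 1.1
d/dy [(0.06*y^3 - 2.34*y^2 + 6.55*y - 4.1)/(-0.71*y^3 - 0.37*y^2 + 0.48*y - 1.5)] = (-1.6836*y^4 + 9.3586*y^3 - 7.7027*y^2 + 3.986*y - 7.857)/(0.5041*y^6 + 0.5254*y^5 - 0.5447*y^4 + 1.7748*y^3 + 1.3404*y^2 - 1.44*y + 2.25)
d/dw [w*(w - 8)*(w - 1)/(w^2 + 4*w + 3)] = (w^4 + 8*w^3 - 35*w^2 - 54*w + 24)/(w^4 + 8*w^3 + 22*w^2 + 24*w + 9)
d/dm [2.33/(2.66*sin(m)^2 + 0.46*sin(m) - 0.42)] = -(12.3956*sin(m) + 1.0718)*cos(m)/(2.66*sin(m)^2 + 0.46*sin(m) - 0.42)^2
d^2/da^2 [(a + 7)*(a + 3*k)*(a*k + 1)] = 6*a*k + 6*k^2 + 14*k + 2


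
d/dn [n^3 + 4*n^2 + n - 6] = 3*n^2 + 8*n + 1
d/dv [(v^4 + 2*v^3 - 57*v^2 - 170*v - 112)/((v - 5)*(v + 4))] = (2*v^5 - v^4 - 84*v^3 + 107*v^2 + 2504*v + 3288)/(v^4 - 2*v^3 - 39*v^2 + 40*v + 400)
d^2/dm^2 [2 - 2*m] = 0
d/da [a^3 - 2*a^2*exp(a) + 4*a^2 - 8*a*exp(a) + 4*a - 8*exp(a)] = -2*a^2*exp(a) + 3*a^2 - 12*a*exp(a) + 8*a - 16*exp(a) + 4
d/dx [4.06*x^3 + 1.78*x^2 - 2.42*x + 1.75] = 12.18*x^2 + 3.56*x - 2.42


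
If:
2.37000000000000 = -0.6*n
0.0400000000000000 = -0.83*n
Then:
No Solution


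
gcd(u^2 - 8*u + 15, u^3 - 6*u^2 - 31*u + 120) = u - 3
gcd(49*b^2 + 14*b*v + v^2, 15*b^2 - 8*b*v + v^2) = 1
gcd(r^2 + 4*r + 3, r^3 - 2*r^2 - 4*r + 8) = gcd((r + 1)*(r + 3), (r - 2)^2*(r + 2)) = 1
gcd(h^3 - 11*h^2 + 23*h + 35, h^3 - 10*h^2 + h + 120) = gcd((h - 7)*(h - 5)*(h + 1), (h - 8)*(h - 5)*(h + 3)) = h - 5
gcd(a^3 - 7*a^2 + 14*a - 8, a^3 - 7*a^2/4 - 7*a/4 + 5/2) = a^2 - 3*a + 2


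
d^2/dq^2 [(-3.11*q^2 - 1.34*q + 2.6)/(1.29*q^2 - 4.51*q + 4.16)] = (-40.647126*q^3 + 126.096984*q^2 - 47.613384*q - 80.05868)/(2.146689*q^6 - 22.515273*q^5 + 99.484155*q^4 - 236.948635*q^3 + 320.81712*q^2 - 234.144768*q + 71.991296)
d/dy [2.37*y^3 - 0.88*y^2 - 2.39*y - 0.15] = 7.11*y^2 - 1.76*y - 2.39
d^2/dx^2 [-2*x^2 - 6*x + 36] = -4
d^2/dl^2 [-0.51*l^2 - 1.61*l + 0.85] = -1.02000000000000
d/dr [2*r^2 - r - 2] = 4*r - 1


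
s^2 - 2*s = s*(s - 2)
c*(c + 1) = c^2 + c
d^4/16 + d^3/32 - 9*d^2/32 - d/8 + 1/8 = (d/4 + 1/4)*(d/4 + 1/2)*(d - 2)*(d - 1/2)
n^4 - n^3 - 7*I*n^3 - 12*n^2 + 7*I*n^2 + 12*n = n*(n - 1)*(n - 4*I)*(n - 3*I)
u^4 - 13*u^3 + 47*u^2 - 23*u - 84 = (u - 7)*(u - 4)*(u - 3)*(u + 1)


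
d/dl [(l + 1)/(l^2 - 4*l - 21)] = (l^2 - 4*l - 2*(l - 2)*(l + 1) - 21)/(-l^2 + 4*l + 21)^2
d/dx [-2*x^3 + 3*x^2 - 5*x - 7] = -6*x^2 + 6*x - 5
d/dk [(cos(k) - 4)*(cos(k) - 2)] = 2*(3 - cos(k))*sin(k)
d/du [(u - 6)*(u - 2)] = 2*u - 8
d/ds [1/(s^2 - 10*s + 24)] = 2*(5 - s)/(s^2 - 10*s + 24)^2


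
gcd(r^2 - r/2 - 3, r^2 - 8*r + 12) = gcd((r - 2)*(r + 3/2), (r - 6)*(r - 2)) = r - 2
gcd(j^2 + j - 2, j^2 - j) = j - 1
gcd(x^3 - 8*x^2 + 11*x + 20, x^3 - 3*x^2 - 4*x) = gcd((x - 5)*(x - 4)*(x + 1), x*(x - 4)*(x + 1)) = x^2 - 3*x - 4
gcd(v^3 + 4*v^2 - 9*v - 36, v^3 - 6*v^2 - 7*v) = 1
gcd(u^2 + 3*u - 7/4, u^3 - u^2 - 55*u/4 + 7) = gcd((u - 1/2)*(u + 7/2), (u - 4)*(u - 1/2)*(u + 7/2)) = u^2 + 3*u - 7/4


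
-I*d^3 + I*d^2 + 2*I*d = d*(d - 2)*(-I*d - I)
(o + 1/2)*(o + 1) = o^2 + 3*o/2 + 1/2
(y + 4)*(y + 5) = y^2 + 9*y + 20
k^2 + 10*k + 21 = (k + 3)*(k + 7)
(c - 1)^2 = c^2 - 2*c + 1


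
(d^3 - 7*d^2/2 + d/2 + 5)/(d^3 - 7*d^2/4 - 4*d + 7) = 2*(2*d^2 - 3*d - 5)/(4*d^2 + d - 14)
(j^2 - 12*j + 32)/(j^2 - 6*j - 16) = (j - 4)/(j + 2)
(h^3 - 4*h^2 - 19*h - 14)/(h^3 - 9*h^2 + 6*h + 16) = (h^2 - 5*h - 14)/(h^2 - 10*h + 16)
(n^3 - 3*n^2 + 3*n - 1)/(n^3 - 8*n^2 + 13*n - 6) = (n - 1)/(n - 6)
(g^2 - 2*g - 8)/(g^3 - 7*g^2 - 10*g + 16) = (g - 4)/(g^2 - 9*g + 8)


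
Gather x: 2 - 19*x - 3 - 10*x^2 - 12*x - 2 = -10*x^2 - 31*x - 3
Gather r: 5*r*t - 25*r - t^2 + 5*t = r*(5*t - 25) - t^2 + 5*t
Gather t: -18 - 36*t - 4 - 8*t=-44*t - 22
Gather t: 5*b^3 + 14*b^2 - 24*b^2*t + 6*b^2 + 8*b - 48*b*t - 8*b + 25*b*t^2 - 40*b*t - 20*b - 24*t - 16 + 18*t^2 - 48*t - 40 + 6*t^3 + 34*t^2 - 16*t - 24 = 5*b^3 + 20*b^2 - 20*b + 6*t^3 + t^2*(25*b + 52) + t*(-24*b^2 - 88*b - 88) - 80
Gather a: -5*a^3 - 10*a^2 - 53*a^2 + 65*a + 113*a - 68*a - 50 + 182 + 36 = -5*a^3 - 63*a^2 + 110*a + 168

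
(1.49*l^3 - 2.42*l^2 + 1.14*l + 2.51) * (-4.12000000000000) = -6.1388*l^3 + 9.9704*l^2 - 4.6968*l - 10.3412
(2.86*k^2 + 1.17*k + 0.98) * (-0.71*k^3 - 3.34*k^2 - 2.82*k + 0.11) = -2.0306*k^5 - 10.3831*k^4 - 12.6688*k^3 - 6.258*k^2 - 2.6349*k + 0.1078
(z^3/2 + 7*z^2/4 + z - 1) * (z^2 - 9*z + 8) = z^5/2 - 11*z^4/4 - 43*z^3/4 + 4*z^2 + 17*z - 8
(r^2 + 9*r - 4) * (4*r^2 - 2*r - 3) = 4*r^4 + 34*r^3 - 37*r^2 - 19*r + 12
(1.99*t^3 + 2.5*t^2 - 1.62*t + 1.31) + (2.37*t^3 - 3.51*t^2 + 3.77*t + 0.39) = 4.36*t^3 - 1.01*t^2 + 2.15*t + 1.7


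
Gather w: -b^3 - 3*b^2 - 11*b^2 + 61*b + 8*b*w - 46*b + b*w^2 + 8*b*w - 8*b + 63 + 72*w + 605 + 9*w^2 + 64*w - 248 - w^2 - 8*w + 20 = -b^3 - 14*b^2 + 7*b + w^2*(b + 8) + w*(16*b + 128) + 440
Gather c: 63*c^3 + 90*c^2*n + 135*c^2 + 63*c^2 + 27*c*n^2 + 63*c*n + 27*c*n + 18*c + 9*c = 63*c^3 + c^2*(90*n + 198) + c*(27*n^2 + 90*n + 27)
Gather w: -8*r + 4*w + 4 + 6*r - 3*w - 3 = -2*r + w + 1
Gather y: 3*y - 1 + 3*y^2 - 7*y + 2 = 3*y^2 - 4*y + 1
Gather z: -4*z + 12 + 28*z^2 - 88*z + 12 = 28*z^2 - 92*z + 24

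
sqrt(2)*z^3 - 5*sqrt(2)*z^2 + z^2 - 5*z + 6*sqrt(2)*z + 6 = (z - 3)*(z - 2)*(sqrt(2)*z + 1)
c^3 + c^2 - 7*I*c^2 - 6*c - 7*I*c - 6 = (c + 1)*(c - 6*I)*(c - I)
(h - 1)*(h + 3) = h^2 + 2*h - 3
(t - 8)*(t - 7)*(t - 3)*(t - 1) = t^4 - 19*t^3 + 119*t^2 - 269*t + 168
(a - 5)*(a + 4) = a^2 - a - 20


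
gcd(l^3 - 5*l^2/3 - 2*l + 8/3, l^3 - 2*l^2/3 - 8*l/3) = l^2 - 2*l/3 - 8/3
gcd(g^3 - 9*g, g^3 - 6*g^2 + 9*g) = g^2 - 3*g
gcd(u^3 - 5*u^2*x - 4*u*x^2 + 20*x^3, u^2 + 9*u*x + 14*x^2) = u + 2*x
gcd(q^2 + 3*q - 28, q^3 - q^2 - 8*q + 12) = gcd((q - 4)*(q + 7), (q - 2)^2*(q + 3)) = 1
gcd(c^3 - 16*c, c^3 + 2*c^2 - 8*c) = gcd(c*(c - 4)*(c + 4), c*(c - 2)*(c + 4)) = c^2 + 4*c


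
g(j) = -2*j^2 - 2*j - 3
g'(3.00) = -14.00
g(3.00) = -27.00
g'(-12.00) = 46.00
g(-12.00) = -267.00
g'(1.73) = -8.92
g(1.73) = -12.45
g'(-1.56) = 4.24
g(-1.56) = -4.75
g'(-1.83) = 5.32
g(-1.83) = -6.04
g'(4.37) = -19.48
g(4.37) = -49.93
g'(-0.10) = -1.60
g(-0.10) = -2.82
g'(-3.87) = 13.48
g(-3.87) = -25.21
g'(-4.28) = 15.12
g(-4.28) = -31.08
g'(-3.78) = 13.12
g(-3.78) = -24.02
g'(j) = -4*j - 2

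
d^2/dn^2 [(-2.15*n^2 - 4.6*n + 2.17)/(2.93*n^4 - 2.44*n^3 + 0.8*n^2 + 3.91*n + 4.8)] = (-110.74521*n^8 - 381.6618*n^7 + 883.2445*n^6 - 398.85414*n^5 + 1219.288704*n^4 + 892.814764*n^3 - 1079.076168*n^2 + 299.2008*n + 123.278354)/(25.153757*n^12 - 62.841468*n^11 + 72.935904*n^10 + 51.857933*n^9 - 24.183432*n^8 - 85.755792*n^7 + 242.339519*n^6 + 169.322148*n^5 - 26.3344799999999*n^4 - 18.789929*n^3 + 275.44464*n^2 + 270.2592*n + 110.592)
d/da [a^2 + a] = 2*a + 1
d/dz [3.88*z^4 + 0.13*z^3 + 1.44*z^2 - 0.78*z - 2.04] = 15.52*z^3 + 0.39*z^2 + 2.88*z - 0.78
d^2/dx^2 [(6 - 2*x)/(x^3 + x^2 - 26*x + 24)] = 4*(-(x - 3)*(3*x^2 + 2*x - 26)^2 + (3*x^2 + 2*x + (x - 3)*(3*x + 1) - 26)*(x^3 + x^2 - 26*x + 24))/(x^3 + x^2 - 26*x + 24)^3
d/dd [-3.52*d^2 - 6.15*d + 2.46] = -7.04*d - 6.15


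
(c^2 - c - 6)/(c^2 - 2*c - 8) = (c - 3)/(c - 4)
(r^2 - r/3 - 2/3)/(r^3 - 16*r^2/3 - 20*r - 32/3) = (r - 1)/(r^2 - 6*r - 16)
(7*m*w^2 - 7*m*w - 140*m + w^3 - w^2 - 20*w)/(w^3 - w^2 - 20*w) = (7*m + w)/w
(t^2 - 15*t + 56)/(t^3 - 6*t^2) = (t^2 - 15*t + 56)/(t^2*(t - 6))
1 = 1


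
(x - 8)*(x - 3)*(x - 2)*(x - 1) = x^4 - 14*x^3 + 59*x^2 - 94*x + 48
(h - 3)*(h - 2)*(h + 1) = h^3 - 4*h^2 + h + 6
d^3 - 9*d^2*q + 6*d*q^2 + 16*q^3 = (d - 8*q)*(d - 2*q)*(d + q)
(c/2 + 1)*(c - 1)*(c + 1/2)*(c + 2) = c^4/2 + 7*c^3/4 + 3*c^2/4 - 2*c - 1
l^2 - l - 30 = (l - 6)*(l + 5)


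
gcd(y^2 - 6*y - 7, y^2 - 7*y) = y - 7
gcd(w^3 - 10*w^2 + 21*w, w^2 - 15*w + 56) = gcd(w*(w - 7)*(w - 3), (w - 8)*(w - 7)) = w - 7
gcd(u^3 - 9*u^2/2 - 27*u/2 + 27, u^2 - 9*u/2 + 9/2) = u - 3/2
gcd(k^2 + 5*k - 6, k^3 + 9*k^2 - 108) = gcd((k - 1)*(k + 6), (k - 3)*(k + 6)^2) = k + 6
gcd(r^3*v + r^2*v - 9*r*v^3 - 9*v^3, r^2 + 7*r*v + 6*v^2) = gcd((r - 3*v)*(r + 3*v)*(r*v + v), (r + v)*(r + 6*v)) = 1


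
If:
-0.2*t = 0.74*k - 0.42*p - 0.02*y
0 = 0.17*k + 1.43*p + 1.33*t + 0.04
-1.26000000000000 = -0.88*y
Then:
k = 0.0213792492917847 - 0.747698300283286*t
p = -0.841182719546742*t - 0.0305136170486737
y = 1.43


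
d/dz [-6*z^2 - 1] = -12*z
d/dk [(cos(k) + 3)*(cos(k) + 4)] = -(2*cos(k) + 7)*sin(k)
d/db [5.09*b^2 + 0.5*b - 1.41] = 10.18*b + 0.5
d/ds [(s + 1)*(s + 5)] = 2*s + 6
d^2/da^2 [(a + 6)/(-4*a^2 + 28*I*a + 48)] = ((a + 6)*(2*a - 7*I)^2 + (3*a + 6 - 7*I)*(-a^2 + 7*I*a + 12))/(2*(-a^2 + 7*I*a + 12)^3)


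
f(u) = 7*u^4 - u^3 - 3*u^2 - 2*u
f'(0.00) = -2.00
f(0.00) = 0.00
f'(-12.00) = -48746.00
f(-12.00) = 146472.00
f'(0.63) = 0.03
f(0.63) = -1.60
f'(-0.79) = -12.94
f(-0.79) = 2.93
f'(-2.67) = -540.32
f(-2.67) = 358.74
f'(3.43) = 1072.03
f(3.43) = 886.38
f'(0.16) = -2.92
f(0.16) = -0.40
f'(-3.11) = -854.60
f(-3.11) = 662.13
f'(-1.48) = -90.46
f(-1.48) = 33.22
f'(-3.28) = -1002.65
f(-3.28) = 819.77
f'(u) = 28*u^3 - 3*u^2 - 6*u - 2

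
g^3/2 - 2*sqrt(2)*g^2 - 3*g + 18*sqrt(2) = (g/2 + sqrt(2))*(g - 3*sqrt(2))^2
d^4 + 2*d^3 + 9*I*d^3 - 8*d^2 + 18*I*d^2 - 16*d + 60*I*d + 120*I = (d + 2)*(d - 2*I)*(d + 5*I)*(d + 6*I)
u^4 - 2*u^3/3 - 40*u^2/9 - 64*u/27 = u*(u - 8/3)*(u + 2/3)*(u + 4/3)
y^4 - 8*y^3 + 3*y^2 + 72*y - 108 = (y - 6)*(y - 3)*(y - 2)*(y + 3)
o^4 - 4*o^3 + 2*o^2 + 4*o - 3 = (o - 3)*(o - 1)^2*(o + 1)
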